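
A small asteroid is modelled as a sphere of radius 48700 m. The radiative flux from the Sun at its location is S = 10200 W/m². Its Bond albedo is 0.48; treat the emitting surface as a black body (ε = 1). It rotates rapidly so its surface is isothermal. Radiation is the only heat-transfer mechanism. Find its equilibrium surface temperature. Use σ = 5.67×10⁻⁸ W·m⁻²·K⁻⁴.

T ≈ 391 K

At equilibrium, absorbed power = emitted power.
Absorbing cross-section = πr² = 7.451×10⁹ m²; emitting surface = 4πr² = 2.980×10¹⁰ m² (ratio 4).
(1−a)S·A_cross = εσ·A_surf·T⁴  ⇒  T⁴ = (1−a)S/(4σ).
T⁴ = 0.520·10200/(4·5.67×10⁻⁸) = 2.339×10¹⁰ K⁴.
T = (2.339×10¹⁰)^(1/4).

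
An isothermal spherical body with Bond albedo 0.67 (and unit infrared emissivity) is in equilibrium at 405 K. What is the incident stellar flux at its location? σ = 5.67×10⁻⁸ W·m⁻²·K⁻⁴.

(1−a)S·πr² = σ·4πr²·T⁴ ⇒ S = 4σT⁴/(1−a).
S = 4·5.67×10⁻⁸·2.690×10¹⁰/0.330.

S ≈ 18500 W/m²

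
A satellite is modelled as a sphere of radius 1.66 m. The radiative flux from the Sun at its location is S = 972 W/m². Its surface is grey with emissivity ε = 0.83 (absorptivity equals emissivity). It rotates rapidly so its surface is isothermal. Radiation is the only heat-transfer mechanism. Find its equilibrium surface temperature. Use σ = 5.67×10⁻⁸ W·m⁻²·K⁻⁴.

T ≈ 256 K

At equilibrium, absorbed power = emitted power.
Absorbing cross-section = πr² = 8.657 m²; emitting surface = 4πr² = 34.63 m² (ratio 4).
εS·A_cross = εσ·A_surf·T⁴  ⇒  T⁴ = S/(4σ)   (ε cancels).
T⁴ = 972/(4·5.67×10⁻⁸) = 4.286×10⁹ K⁴.
T = (4.286×10⁹)^(1/4).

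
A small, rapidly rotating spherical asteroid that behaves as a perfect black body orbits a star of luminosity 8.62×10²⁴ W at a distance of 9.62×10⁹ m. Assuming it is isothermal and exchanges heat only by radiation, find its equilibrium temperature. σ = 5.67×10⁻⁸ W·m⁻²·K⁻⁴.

First find the stellar flux at distance d: S = L/(4πd²) = 8.62×10²⁴/(4π·(9.62×10⁹)²) = 7412 W/m².
For an isothermal sphere, absorbed (1−a)S·πr² = emitted σ·4πr²·T⁴, so T⁴ = (1−a)S/(4σ).
T⁴ = 1.00·7412/(4·5.67×10⁻⁸) = 3.268×10¹⁰ K⁴.

T ≈ 425 K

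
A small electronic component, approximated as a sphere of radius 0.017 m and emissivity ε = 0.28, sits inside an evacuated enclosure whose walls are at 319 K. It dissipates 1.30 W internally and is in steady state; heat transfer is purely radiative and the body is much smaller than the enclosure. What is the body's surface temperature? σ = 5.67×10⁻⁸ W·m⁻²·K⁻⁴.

T ≈ 426 K

For a small grey body in a large enclosure, net radiated power = εσA(T⁴ − T_w⁴).
Steady state: P = εσA(T⁴ − T_w⁴) with A = 4πr² = 0.003632 m².
T⁴ = P/(εσA) + T_w⁴ = 1.30/(0.28·5.67×10⁻⁸·0.003632) + (319)⁴
    = 2.255×10¹⁰ + 1.036×10¹⁰ = 3.290×10¹⁰ K⁴.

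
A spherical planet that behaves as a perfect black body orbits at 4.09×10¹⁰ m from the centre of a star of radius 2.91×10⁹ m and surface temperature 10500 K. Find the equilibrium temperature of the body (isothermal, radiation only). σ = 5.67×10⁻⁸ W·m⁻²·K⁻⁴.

T ≈ 1980 K

The star's surface emits σT_*⁴; at distance d the flux is S = σT_*⁴(R_*/d)².
S = 5.67×10⁻⁸·(10500)⁴·(2.91×10⁹/4.09×10¹⁰)² = 3.489×10⁶ W/m².
For an isothermal sphere T⁴ = (1−a)S/(4σ) = 1.538×10¹³ K⁴.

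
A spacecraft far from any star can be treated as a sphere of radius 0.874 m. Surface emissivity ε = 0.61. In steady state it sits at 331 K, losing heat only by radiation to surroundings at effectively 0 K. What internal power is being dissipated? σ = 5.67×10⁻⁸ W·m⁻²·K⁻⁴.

Steady state: P = εσA T⁴.
A = 4πr² = 9.599 m²; T⁴ = (331)⁴ = 1.200×10¹⁰ K⁴.
P = 0.61 × 5.67×10⁻⁸ × 9.599 × 1.200×10¹⁰.

P ≈ 3990 W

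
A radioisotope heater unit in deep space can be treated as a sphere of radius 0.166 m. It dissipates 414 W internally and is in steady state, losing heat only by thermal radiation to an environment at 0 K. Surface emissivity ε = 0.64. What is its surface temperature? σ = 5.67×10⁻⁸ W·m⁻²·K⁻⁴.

T ≈ 426 K

Steady state: internal power = radiated power, P = εσA T⁴.
Radiating area A = 4πr² = 0.3463 m².
T⁴ = P/(εσA) = 414/(0.64·5.67×10⁻⁸·0.3463) = 3.295×10¹⁰ K⁴.
T = (3.295×10¹⁰)^(1/4).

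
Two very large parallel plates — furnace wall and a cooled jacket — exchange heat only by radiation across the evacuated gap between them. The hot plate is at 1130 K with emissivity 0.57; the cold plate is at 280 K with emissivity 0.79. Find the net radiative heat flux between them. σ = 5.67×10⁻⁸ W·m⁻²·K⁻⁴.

For two infinite grey parallel plates, q = σ(T₁⁴ − T₂⁴)/(1/ε₁ + 1/ε₂ − 1).
T₁⁴ − T₂⁴ = 1.630×10¹² − 6.147×10⁹ = 1.624×10¹² K⁴.
1/ε₁ + 1/ε₂ − 1 = 1.754 + 1.266 − 1 = 2.020.
q = 5.67×10⁻⁸ × 1.624×10¹² / 2.020.

q ≈ 45600 W/m²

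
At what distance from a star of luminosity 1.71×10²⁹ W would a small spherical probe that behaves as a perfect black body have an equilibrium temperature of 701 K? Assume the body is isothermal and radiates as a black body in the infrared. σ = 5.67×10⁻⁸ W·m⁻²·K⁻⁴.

For an isothermal black-emitting sphere, (1−a)S·πr² = σ·4πr²·T⁴ ⇒ S = 4σT⁴/(1−a).
S = 4·5.67×10⁻⁸·(701)⁴/1.00 = 54770 W/m².
Flux falls as S = L/(4πd²), so d = √(L/(4πS)) = √(1.71×10²⁹/(4π·54770)).

d ≈ 4.98×10¹¹ m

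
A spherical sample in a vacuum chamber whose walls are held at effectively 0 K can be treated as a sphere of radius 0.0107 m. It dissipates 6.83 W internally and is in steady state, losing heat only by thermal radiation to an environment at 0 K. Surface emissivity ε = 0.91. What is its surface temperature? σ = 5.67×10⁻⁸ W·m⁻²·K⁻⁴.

T ≈ 551 K

Steady state: internal power = radiated power, P = εσA T⁴.
Radiating area A = 4πr² = 0.001439 m².
T⁴ = P/(εσA) = 6.83/(0.91·5.67×10⁻⁸·0.001439) = 9.201×10¹⁰ K⁴.
T = (9.201×10¹⁰)^(1/4).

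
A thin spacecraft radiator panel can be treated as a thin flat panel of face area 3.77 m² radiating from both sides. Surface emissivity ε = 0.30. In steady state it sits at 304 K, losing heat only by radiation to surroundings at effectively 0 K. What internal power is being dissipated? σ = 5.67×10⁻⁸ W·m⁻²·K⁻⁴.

Steady state: P = εσA T⁴.
A = 2·3.77 = 7.540 m²; T⁴ = (304)⁴ = 8.541×10⁹ K⁴.
P = 0.30 × 5.67×10⁻⁸ × 7.540 × 8.541×10⁹.

P ≈ 1100 W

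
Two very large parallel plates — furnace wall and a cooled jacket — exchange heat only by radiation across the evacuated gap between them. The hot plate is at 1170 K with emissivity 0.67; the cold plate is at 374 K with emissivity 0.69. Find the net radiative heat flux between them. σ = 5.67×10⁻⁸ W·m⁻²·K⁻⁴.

q ≈ 54100 W/m²

For two infinite grey parallel plates, q = σ(T₁⁴ − T₂⁴)/(1/ε₁ + 1/ε₂ − 1).
T₁⁴ − T₂⁴ = 1.874×10¹² − 1.957×10¹⁰ = 1.854×10¹² K⁴.
1/ε₁ + 1/ε₂ − 1 = 1.493 + 1.449 − 1 = 1.942.
q = 5.67×10⁻⁸ × 1.854×10¹² / 1.942.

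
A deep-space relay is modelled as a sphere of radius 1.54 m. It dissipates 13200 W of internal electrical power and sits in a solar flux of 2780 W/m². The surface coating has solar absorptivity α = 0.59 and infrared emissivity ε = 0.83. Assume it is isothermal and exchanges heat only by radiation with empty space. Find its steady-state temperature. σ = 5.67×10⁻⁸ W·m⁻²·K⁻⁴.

T ≈ 367 K

At steady state, absorbed solar power + internal power = radiated power.
Absorbed: α·S·A_cross = 0.59·2780·7.451 = 12220 W (cross-section πr²).
Total input = 12220 + 13200 = 25420 W.
Radiated: εσ·A_surf·T⁴ with A_surf = 4πr² = 29.80 m².
T⁴ = 25420/(0.83·5.67×10⁻⁸·29.80) = 1.812×10¹⁰ K⁴.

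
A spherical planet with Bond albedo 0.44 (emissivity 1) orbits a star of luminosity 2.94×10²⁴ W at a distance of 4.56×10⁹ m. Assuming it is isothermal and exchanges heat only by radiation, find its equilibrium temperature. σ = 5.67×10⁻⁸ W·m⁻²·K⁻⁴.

First find the stellar flux at distance d: S = L/(4πd²) = 2.94×10²⁴/(4π·(4.56×10⁹)²) = 11250 W/m².
For an isothermal sphere, absorbed (1−a)S·πr² = emitted σ·4πr²·T⁴, so T⁴ = (1−a)S/(4σ).
T⁴ = 0.560·11250/(4·5.67×10⁻⁸) = 2.778×10¹⁰ K⁴.

T ≈ 408 K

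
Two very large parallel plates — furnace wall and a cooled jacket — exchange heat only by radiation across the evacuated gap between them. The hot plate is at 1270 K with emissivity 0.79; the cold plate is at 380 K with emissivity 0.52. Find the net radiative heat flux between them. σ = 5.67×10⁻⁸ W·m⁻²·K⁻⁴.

For two infinite grey parallel plates, q = σ(T₁⁴ − T₂⁴)/(1/ε₁ + 1/ε₂ − 1).
T₁⁴ − T₂⁴ = 2.601×10¹² − 2.085×10¹⁰ = 2.581×10¹² K⁴.
1/ε₁ + 1/ε₂ − 1 = 1.266 + 1.923 − 1 = 2.189.
q = 5.67×10⁻⁸ × 2.581×10¹² / 2.189.

q ≈ 66800 W/m²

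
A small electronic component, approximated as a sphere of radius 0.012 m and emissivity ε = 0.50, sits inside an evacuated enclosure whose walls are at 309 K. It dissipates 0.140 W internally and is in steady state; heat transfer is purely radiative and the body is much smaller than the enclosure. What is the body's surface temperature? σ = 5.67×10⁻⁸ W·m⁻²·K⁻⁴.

For a small grey body in a large enclosure, net radiated power = εσA(T⁴ − T_w⁴).
Steady state: P = εσA(T⁴ − T_w⁴) with A = 4πr² = 0.001810 m².
T⁴ = P/(εσA) + T_w⁴ = 0.140/(0.50·5.67×10⁻⁸·0.001810) + (309)⁴
    = 2.729×10⁹ + 9.117×10⁹ = 1.185×10¹⁰ K⁴.

T ≈ 330 K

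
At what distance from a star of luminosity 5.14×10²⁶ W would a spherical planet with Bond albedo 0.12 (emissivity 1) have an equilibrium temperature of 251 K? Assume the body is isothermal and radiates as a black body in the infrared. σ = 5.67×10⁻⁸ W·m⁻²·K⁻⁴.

d ≈ 2.00×10¹¹ m

For an isothermal black-emitting sphere, (1−a)S·πr² = σ·4πr²·T⁴ ⇒ S = 4σT⁴/(1−a).
S = 4·5.67×10⁻⁸·(251)⁴/0.880 = 1023 W/m².
Flux falls as S = L/(4πd²), so d = √(L/(4πS)) = √(5.14×10²⁶/(4π·1023)).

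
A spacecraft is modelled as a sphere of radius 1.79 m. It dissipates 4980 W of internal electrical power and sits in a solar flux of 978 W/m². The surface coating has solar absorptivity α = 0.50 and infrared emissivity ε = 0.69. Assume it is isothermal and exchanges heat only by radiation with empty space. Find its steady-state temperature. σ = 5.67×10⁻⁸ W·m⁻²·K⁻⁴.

At steady state, absorbed solar power + internal power = radiated power.
Absorbed: α·S·A_cross = 0.50·978·10.07 = 4922 W (cross-section πr²).
Total input = 4922 + 4980 = 9902 W.
Radiated: εσ·A_surf·T⁴ with A_surf = 4πr² = 40.26 m².
T⁴ = 9902/(0.69·5.67×10⁻⁸·40.26) = 6.286×10⁹ K⁴.

T ≈ 282 K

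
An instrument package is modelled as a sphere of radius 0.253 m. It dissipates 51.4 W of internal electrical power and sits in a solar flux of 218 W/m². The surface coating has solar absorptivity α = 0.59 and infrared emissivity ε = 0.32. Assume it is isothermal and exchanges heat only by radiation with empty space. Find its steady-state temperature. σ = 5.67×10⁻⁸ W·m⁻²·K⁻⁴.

At steady state, absorbed solar power + internal power = radiated power.
Absorbed: α·S·A_cross = 0.59·218·0.2011 = 25.86 W (cross-section πr²).
Total input = 25.86 + 51.4 = 77.26 W.
Radiated: εσ·A_surf·T⁴ with A_surf = 4πr² = 0.8044 m².
T⁴ = 77.26/(0.32·5.67×10⁻⁸·0.8044) = 5.294×10⁹ K⁴.

T ≈ 270 K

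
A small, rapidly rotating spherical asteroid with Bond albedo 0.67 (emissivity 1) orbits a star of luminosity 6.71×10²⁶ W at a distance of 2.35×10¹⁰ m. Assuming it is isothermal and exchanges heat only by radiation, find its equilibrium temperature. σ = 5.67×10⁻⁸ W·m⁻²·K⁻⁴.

T ≈ 612 K

First find the stellar flux at distance d: S = L/(4πd²) = 6.71×10²⁶/(4π·(2.35×10¹⁰)²) = 96690 W/m².
For an isothermal sphere, absorbed (1−a)S·πr² = emitted σ·4πr²·T⁴, so T⁴ = (1−a)S/(4σ).
T⁴ = 0.330·96690/(4·5.67×10⁻⁸) = 1.407×10¹¹ K⁴.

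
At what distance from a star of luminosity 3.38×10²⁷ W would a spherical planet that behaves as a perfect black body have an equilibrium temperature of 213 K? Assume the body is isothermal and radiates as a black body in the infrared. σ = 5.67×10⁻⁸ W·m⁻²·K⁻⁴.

d ≈ 7.59×10¹¹ m

For an isothermal black-emitting sphere, (1−a)S·πr² = σ·4πr²·T⁴ ⇒ S = 4σT⁴/(1−a).
S = 4·5.67×10⁻⁸·(213)⁴/1.00 = 466.8 W/m².
Flux falls as S = L/(4πd²), so d = √(L/(4πS)) = √(3.38×10²⁷/(4π·466.8)).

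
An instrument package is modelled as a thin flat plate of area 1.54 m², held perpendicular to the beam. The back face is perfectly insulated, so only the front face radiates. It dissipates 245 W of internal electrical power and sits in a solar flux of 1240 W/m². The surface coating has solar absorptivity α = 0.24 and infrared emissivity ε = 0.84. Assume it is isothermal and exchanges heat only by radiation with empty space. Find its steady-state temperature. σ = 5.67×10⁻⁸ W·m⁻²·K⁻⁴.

At steady state, absorbed solar power + internal power = radiated power.
Absorbed: α·S·A_cross = 0.24·1240·1.540 = 458.3 W (cross-section A).
Total input = 458.3 + 245 = 703.3 W.
Radiated: εσ·A_surf·T⁴ with A_surf = A = 1.540 m².
T⁴ = 703.3/(0.84·5.67×10⁻⁸·1.540) = 9.589×10⁹ K⁴.

T ≈ 313 K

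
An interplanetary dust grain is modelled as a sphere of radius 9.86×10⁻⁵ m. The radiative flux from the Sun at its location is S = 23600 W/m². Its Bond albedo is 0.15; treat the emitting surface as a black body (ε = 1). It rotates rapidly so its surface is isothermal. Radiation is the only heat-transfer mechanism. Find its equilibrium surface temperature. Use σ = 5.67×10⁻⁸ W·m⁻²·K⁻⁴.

At equilibrium, absorbed power = emitted power.
Absorbing cross-section = πr² = 3.054×10⁻⁸ m²; emitting surface = 4πr² = 1.222×10⁻⁷ m² (ratio 4).
(1−a)S·A_cross = εσ·A_surf·T⁴  ⇒  T⁴ = (1−a)S/(4σ).
T⁴ = 0.850·23600/(4·5.67×10⁻⁸) = 8.845×10¹⁰ K⁴.
T = (8.845×10¹⁰)^(1/4).

T ≈ 545 K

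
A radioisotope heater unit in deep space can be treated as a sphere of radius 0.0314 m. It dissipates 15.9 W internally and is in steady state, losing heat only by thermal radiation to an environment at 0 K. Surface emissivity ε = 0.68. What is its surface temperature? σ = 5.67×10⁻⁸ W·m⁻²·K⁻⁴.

Steady state: internal power = radiated power, P = εσA T⁴.
Radiating area A = 4πr² = 0.01239 m².
T⁴ = P/(εσA) = 15.9/(0.68·5.67×10⁻⁸·0.01239) = 3.328×10¹⁰ K⁴.
T = (3.328×10¹⁰)^(1/4).

T ≈ 427 K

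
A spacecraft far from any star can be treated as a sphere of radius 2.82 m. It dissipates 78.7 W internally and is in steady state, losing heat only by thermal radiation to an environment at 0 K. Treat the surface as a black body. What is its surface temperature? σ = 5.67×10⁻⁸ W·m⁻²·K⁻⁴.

Steady state: internal power = radiated power, P = εσA T⁴.
Radiating area A = 4πr² = 99.93 m².
T⁴ = P/(εσA) = 78.7/(1.0·5.67×10⁻⁸·99.93) = 1.389×10⁷ K⁴.
T = (1.389×10⁷)^(1/4).

T ≈ 61.0 K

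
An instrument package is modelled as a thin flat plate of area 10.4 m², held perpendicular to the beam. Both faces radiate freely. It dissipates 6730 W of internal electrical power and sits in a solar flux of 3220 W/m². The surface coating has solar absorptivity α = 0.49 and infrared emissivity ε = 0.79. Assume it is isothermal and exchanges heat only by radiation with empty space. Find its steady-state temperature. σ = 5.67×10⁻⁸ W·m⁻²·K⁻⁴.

At steady state, absorbed solar power + internal power = radiated power.
Absorbed: α·S·A_cross = 0.49·3220·10.40 = 16410 W (cross-section A).
Total input = 16410 + 6730 = 23140 W.
Radiated: εσ·A_surf·T⁴ with A_surf = 2A = 20.80 m².
T⁴ = 23140/(0.79·5.67×10⁻⁸·20.80) = 2.484×10¹⁰ K⁴.

T ≈ 397 K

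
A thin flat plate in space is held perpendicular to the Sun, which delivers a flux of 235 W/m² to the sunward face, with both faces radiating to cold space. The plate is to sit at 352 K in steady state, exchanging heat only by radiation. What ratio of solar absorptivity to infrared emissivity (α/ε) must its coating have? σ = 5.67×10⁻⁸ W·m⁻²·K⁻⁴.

Balance: αS·A = εσ·2A·T⁴ ⇒ α/ε = 2σT⁴/S.
α/ε = 2·5.67×10⁻⁸·(352)⁴/235 = 2·5.67×10⁻⁸·1.535×10¹⁰/235.

α/ε ≈ 7.41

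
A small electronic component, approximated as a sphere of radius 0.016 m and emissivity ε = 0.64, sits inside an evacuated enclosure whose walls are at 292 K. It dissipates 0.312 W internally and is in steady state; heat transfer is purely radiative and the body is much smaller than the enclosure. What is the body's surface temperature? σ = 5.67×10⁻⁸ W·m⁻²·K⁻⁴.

T ≈ 316 K

For a small grey body in a large enclosure, net radiated power = εσA(T⁴ − T_w⁴).
Steady state: P = εσA(T⁴ − T_w⁴) with A = 4πr² = 0.003217 m².
T⁴ = P/(εσA) + T_w⁴ = 0.312/(0.64·5.67×10⁻⁸·0.003217) + (292)⁴
    = 2.673×10⁹ + 7.270×10⁹ = 9.943×10⁹ K⁴.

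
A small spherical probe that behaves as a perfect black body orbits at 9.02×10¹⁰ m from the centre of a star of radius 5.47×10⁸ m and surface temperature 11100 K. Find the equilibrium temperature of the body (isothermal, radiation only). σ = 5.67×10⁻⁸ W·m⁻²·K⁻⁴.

The star's surface emits σT_*⁴; at distance d the flux is S = σT_*⁴(R_*/d)².
S = 5.67×10⁻⁸·(11100)⁴·(5.47×10⁸/9.02×10¹⁰)² = 31650 W/m².
For an isothermal sphere T⁴ = (1−a)S/(4σ) = 1.396×10¹¹ K⁴.

T ≈ 611 K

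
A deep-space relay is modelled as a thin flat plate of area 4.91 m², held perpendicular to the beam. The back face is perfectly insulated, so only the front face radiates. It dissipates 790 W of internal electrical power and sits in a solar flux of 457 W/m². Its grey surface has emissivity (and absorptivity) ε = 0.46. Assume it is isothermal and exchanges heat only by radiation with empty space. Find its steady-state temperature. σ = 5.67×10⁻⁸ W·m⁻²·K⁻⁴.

At steady state, absorbed solar power + internal power = radiated power.
Absorbed: α·S·A_cross = 0.46·457·4.910 = 1032 W (cross-section A).
Total input = 1032 + 790 = 1822 W.
Radiated: εσ·A_surf·T⁴ with A_surf = A = 4.910 m².
T⁴ = 1822/(0.46·5.67×10⁻⁸·4.910) = 1.423×10¹⁰ K⁴.

T ≈ 345 K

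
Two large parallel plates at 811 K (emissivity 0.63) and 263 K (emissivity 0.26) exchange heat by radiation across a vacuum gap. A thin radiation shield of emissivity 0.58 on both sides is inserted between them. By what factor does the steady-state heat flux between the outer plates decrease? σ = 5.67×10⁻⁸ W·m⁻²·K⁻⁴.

factor ≈ 1.55

Without shield: q₀ = σΔ(T⁴)/(1/ε₁+1/ε₂−1) with denominator 4.433.
With shield the two gaps are in series; the resistances add: (1/ε₁+1/ε_s−1)+(1/ε_s+1/ε₂−1) = 2.311+4.570 = 6.882.
Heat-flux ratio q₀/q = 6.882/4.433.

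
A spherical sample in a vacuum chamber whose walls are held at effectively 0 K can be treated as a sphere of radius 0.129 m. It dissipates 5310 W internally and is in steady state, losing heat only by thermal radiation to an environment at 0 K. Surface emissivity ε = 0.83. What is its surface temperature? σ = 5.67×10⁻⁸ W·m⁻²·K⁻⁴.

T ≈ 857 K

Steady state: internal power = radiated power, P = εσA T⁴.
Radiating area A = 4πr² = 0.2091 m².
T⁴ = P/(εσA) = 5310/(0.83·5.67×10⁻⁸·0.2091) = 5.396×10¹¹ K⁴.
T = (5.396×10¹¹)^(1/4).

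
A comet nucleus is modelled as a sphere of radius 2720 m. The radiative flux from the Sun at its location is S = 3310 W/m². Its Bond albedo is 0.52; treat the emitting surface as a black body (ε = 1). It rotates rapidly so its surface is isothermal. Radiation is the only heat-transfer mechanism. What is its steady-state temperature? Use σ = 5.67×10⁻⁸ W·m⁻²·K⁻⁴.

T ≈ 289 K

At equilibrium, absorbed power = emitted power.
Absorbing cross-section = πr² = 2.324×10⁷ m²; emitting surface = 4πr² = 9.297×10⁷ m² (ratio 4).
(1−a)S·A_cross = εσ·A_surf·T⁴  ⇒  T⁴ = (1−a)S/(4σ).
T⁴ = 0.480·3310/(4·5.67×10⁻⁸) = 7.005×10⁹ K⁴.
T = (7.005×10⁹)^(1/4).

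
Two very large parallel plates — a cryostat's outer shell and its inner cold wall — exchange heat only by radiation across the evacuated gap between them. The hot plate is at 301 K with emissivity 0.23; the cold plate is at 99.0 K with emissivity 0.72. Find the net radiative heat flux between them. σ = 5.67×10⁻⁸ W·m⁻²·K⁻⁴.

q ≈ 97.1 W/m²

For two infinite grey parallel plates, q = σ(T₁⁴ − T₂⁴)/(1/ε₁ + 1/ε₂ − 1).
T₁⁴ − T₂⁴ = 8.209×10⁹ − 9.606×10⁷ = 8.112×10⁹ K⁴.
1/ε₁ + 1/ε₂ − 1 = 4.348 + 1.389 − 1 = 4.737.
q = 5.67×10⁻⁸ × 8.112×10⁹ / 4.737.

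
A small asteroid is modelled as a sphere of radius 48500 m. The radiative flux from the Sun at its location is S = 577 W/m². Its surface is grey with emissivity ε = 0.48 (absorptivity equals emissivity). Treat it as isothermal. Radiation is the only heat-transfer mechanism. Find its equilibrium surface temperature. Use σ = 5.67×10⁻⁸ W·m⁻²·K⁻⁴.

At equilibrium, absorbed power = emitted power.
Absorbing cross-section = πr² = 7.390×10⁹ m²; emitting surface = 4πr² = 2.956×10¹⁰ m² (ratio 4).
εS·A_cross = εσ·A_surf·T⁴  ⇒  T⁴ = S/(4σ)   (ε cancels).
T⁴ = 577/(4·5.67×10⁻⁸) = 2.544×10⁹ K⁴.
T = (2.544×10⁹)^(1/4).

T ≈ 225 K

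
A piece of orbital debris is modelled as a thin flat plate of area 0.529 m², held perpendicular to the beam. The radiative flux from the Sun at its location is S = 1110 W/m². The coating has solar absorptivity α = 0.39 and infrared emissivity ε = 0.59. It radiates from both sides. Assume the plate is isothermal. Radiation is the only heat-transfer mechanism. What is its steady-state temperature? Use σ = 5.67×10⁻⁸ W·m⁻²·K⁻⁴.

T ≈ 284 K

At equilibrium, absorbed power = emitted power.
Absorbing cross-section = A = 0.5290 m²; emitting surface = 2A = 1.058 m² (ratio 2).
αS·A_cross = εσ·A_surf·T⁴  ⇒  T⁴ = αS/(ε·2σ).
T⁴ = 0.390·1110/(0.59·2·5.67×10⁻⁸) = 6.470×10⁹ K⁴.
T = (6.470×10⁹)^(1/4).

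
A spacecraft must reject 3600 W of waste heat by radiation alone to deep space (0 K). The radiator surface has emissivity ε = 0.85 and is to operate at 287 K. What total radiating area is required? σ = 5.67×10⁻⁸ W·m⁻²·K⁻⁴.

P = εσA T⁴ ⇒ A = P/(εσT⁴).
T⁴ = 6.785×10⁹ K⁴.
A = 3600/(0.85 × 5.67×10⁻⁸ × 6.785×10⁹).

A ≈ 11.0 m²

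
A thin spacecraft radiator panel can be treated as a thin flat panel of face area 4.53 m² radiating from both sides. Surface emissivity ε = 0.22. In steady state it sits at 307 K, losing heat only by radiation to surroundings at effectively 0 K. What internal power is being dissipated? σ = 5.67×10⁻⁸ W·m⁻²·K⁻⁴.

Steady state: P = εσA T⁴.
A = 2·4.53 = 9.060 m²; T⁴ = (307)⁴ = 8.883×10⁹ K⁴.
P = 0.22 × 5.67×10⁻⁸ × 9.060 × 8.883×10⁹.

P ≈ 1000 W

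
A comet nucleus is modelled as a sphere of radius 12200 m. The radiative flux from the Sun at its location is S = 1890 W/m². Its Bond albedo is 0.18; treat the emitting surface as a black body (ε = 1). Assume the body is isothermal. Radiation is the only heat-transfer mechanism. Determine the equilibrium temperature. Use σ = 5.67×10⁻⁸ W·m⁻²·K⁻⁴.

T ≈ 288 K

At equilibrium, absorbed power = emitted power.
Absorbing cross-section = πr² = 4.676×10⁸ m²; emitting surface = 4πr² = 1.870×10⁹ m² (ratio 4).
(1−a)S·A_cross = εσ·A_surf·T⁴  ⇒  T⁴ = (1−a)S/(4σ).
T⁴ = 0.820·1890/(4·5.67×10⁻⁸) = 6.833×10⁹ K⁴.
T = (6.833×10⁹)^(1/4).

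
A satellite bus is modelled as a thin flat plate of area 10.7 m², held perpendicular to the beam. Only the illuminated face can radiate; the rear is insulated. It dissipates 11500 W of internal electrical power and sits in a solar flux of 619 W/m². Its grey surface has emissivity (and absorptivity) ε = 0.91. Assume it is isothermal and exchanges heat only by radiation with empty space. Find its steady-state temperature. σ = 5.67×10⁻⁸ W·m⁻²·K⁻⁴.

T ≈ 422 K

At steady state, absorbed solar power + internal power = radiated power.
Absorbed: α·S·A_cross = 0.91·619·10.70 = 6027 W (cross-section A).
Total input = 6027 + 11500 = 17530 W.
Radiated: εσ·A_surf·T⁴ with A_surf = A = 10.70 m².
T⁴ = 17530/(0.91·5.67×10⁻⁸·10.70) = 3.175×10¹⁰ K⁴.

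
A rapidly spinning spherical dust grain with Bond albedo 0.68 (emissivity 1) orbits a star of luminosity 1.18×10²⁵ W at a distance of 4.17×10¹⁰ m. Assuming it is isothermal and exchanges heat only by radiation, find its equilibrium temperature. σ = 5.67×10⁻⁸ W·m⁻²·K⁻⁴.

T ≈ 166 K

First find the stellar flux at distance d: S = L/(4πd²) = 1.18×10²⁵/(4π·(4.17×10¹⁰)²) = 540.0 W/m².
For an isothermal sphere, absorbed (1−a)S·πr² = emitted σ·4πr²·T⁴, so T⁴ = (1−a)S/(4σ).
T⁴ = 0.320·540.0/(4·5.67×10⁻⁸) = 7.619×10⁸ K⁴.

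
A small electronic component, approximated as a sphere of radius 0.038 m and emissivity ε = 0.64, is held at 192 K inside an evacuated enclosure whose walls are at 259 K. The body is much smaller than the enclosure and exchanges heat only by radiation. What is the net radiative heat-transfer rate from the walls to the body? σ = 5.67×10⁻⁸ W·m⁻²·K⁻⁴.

P_net ≈ 2.07 W

For a small grey body in a large enclosure: P_net = εσA(T_body⁴ − T_wall⁴).
A = 4πr² = 0.01815 m²; T_body⁴ − T_wall⁴ = 1.359×10⁹ − 4.500×10⁹ = -3.141×10⁹ K⁴.
|P_net| = 0.64·5.67×10⁻⁸·0.01815·3.141×10⁹.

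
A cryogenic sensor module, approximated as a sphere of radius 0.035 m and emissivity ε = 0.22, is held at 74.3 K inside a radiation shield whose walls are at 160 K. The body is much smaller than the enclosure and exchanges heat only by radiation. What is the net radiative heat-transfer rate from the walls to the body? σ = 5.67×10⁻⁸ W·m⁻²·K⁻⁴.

P_net ≈ 0.120 W

For a small grey body in a large enclosure: P_net = εσA(T_body⁴ − T_wall⁴).
A = 4πr² = 0.01539 m²; T_body⁴ − T_wall⁴ = 3.048×10⁷ − 6.554×10⁸ = -6.249×10⁸ K⁴.
|P_net| = 0.22·5.67×10⁻⁸·0.01539·6.249×10⁸.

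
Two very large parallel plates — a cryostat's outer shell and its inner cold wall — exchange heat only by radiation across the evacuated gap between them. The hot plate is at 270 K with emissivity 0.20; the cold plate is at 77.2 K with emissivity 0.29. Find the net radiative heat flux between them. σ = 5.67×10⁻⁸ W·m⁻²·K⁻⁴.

q ≈ 40.2 W/m²

For two infinite grey parallel plates, q = σ(T₁⁴ − T₂⁴)/(1/ε₁ + 1/ε₂ − 1).
T₁⁴ − T₂⁴ = 5.314×10⁹ − 3.552×10⁷ = 5.279×10⁹ K⁴.
1/ε₁ + 1/ε₂ − 1 = 5.000 + 3.448 − 1 = 7.448.
q = 5.67×10⁻⁸ × 5.279×10⁹ / 7.448.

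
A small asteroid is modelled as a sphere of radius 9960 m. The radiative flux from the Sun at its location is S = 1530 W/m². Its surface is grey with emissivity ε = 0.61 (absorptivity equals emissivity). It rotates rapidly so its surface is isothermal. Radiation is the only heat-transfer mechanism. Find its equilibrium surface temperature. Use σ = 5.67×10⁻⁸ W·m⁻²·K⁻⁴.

At equilibrium, absorbed power = emitted power.
Absorbing cross-section = πr² = 3.117×10⁸ m²; emitting surface = 4πr² = 1.247×10⁹ m² (ratio 4).
εS·A_cross = εσ·A_surf·T⁴  ⇒  T⁴ = S/(4σ)   (ε cancels).
T⁴ = 1530/(4·5.67×10⁻⁸) = 6.746×10⁹ K⁴.
T = (6.746×10⁹)^(1/4).

T ≈ 287 K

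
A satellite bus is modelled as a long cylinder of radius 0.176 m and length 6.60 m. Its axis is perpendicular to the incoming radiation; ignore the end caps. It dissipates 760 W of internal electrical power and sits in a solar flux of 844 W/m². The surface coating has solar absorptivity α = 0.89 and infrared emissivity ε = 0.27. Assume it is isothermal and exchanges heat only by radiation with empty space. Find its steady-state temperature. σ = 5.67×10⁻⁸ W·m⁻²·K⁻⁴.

At steady state, absorbed solar power + internal power = radiated power.
Absorbed: α·S·A_cross = 0.89·844·2.323 = 1745 W (cross-section 2rL).
Total input = 1745 + 760 = 2505 W.
Radiated: εσ·A_surf·T⁴ with A_surf = 2πrL = 7.299 m².
T⁴ = 2505/(0.27·5.67×10⁻⁸·7.299) = 2.242×10¹⁰ K⁴.

T ≈ 387 K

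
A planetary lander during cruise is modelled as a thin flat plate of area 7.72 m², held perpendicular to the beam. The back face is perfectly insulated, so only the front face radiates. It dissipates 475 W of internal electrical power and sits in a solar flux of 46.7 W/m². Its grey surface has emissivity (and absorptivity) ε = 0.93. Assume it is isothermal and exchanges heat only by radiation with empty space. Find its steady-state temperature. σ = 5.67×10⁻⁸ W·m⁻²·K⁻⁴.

At steady state, absorbed solar power + internal power = radiated power.
Absorbed: α·S·A_cross = 0.93·46.7·7.720 = 335.3 W (cross-section A).
Total input = 335.3 + 475 = 810.3 W.
Radiated: εσ·A_surf·T⁴ with A_surf = A = 7.720 m².
T⁴ = 810.3/(0.93·5.67×10⁻⁸·7.720) = 1.990×10⁹ K⁴.

T ≈ 211 K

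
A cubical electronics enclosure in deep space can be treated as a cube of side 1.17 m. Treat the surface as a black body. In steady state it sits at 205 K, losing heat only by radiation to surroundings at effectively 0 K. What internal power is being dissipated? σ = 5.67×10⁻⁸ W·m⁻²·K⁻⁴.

P ≈ 822 W

Steady state: P = εσA T⁴.
A = 6L² = 8.213 m²; T⁴ = (205)⁴ = 1.766×10⁹ K⁴.
P = 1.0 × 5.67×10⁻⁸ × 8.213 × 1.766×10⁹.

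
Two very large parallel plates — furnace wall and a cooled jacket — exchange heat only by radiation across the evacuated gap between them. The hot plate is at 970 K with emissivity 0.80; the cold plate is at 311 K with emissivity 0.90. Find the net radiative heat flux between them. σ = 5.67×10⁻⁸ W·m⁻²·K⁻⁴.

For two infinite grey parallel plates, q = σ(T₁⁴ − T₂⁴)/(1/ε₁ + 1/ε₂ − 1).
T₁⁴ − T₂⁴ = 8.853×10¹¹ − 9.355×10⁹ = 8.759×10¹¹ K⁴.
1/ε₁ + 1/ε₂ − 1 = 1.250 + 1.111 − 1 = 1.361.
q = 5.67×10⁻⁸ × 8.759×10¹¹ / 1.361.

q ≈ 36500 W/m²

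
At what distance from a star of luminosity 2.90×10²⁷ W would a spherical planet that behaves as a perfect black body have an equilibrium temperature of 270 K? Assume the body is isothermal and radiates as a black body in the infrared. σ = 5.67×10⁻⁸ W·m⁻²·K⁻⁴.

d ≈ 4.38×10¹¹ m

For an isothermal black-emitting sphere, (1−a)S·πr² = σ·4πr²·T⁴ ⇒ S = 4σT⁴/(1−a).
S = 4·5.67×10⁻⁸·(270)⁴/1.00 = 1205 W/m².
Flux falls as S = L/(4πd²), so d = √(L/(4πS)) = √(2.90×10²⁷/(4π·1205)).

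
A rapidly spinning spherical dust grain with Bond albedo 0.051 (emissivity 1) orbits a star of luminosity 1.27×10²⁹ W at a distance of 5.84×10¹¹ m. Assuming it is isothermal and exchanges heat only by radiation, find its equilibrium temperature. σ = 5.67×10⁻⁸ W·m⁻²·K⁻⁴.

First find the stellar flux at distance d: S = L/(4πd²) = 1.27×10²⁹/(4π·(5.84×10¹¹)²) = 29630 W/m².
For an isothermal sphere, absorbed (1−a)S·πr² = emitted σ·4πr²·T⁴, so T⁴ = (1−a)S/(4σ).
T⁴ = 0.949·29630/(4·5.67×10⁻⁸) = 1.240×10¹¹ K⁴.

T ≈ 593 K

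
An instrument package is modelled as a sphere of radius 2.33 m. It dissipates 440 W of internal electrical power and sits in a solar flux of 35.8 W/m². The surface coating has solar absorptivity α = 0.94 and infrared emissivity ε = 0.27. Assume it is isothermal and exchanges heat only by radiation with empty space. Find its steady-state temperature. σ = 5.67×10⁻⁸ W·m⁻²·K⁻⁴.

T ≈ 177 K

At steady state, absorbed solar power + internal power = radiated power.
Absorbed: α·S·A_cross = 0.94·35.8·17.06 = 573.9 W (cross-section πr²).
Total input = 573.9 + 440 = 1014 W.
Radiated: εσ·A_surf·T⁴ with A_surf = 4πr² = 68.22 m².
T⁴ = 1014/(0.27·5.67×10⁻⁸·68.22) = 9.708×10⁸ K⁴.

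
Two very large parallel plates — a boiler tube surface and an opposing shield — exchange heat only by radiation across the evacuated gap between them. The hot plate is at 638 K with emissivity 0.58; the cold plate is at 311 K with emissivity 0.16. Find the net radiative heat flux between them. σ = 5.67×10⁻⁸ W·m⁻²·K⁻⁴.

q ≈ 1270 W/m²

For two infinite grey parallel plates, q = σ(T₁⁴ − T₂⁴)/(1/ε₁ + 1/ε₂ − 1).
T₁⁴ − T₂⁴ = 1.657×10¹¹ − 9.355×10⁹ = 1.563×10¹¹ K⁴.
1/ε₁ + 1/ε₂ − 1 = 1.724 + 6.250 − 1 = 6.974.
q = 5.67×10⁻⁸ × 1.563×10¹¹ / 6.974.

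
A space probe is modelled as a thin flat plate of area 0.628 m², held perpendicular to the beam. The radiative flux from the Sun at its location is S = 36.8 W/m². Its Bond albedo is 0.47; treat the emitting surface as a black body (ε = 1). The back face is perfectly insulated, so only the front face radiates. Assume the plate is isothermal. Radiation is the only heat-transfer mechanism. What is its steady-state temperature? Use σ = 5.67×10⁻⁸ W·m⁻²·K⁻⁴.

At equilibrium, absorbed power = emitted power.
Absorbing cross-section = A = 0.6280 m²; emitting surface = A = 0.6280 m² (ratio 1).
(1−a)S·A_cross = εσ·A_surf·T⁴  ⇒  T⁴ = (1−a)S/(1σ).
T⁴ = 0.530·36.8/(1·5.67×10⁻⁸) = 3.440×10⁸ K⁴.
T = (3.440×10⁸)^(1/4).

T ≈ 136 K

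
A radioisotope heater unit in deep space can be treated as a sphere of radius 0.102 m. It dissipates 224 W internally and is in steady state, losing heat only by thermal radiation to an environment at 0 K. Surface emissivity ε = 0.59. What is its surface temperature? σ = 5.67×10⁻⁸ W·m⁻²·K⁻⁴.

T ≈ 476 K

Steady state: internal power = radiated power, P = εσA T⁴.
Radiating area A = 4πr² = 0.1307 m².
T⁴ = P/(εσA) = 224/(0.59·5.67×10⁻⁸·0.1307) = 5.122×10¹⁰ K⁴.
T = (5.122×10¹⁰)^(1/4).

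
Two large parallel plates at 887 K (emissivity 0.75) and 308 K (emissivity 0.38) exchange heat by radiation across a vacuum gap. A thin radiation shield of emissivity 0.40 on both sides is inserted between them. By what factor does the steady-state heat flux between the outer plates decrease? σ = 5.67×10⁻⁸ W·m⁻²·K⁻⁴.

factor ≈ 2.35

Without shield: q₀ = σΔ(T⁴)/(1/ε₁+1/ε₂−1) with denominator 2.965.
With shield the two gaps are in series; the resistances add: (1/ε₁+1/ε_s−1)+(1/ε_s+1/ε₂−1) = 2.833+4.132 = 6.965.
Heat-flux ratio q₀/q = 6.965/2.965.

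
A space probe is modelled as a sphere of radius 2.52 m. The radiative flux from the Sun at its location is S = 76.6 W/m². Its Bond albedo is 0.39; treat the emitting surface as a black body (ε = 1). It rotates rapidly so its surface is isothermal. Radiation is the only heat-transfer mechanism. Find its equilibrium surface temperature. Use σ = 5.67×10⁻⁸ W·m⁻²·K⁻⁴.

At equilibrium, absorbed power = emitted power.
Absorbing cross-section = πr² = 19.95 m²; emitting surface = 4πr² = 79.80 m² (ratio 4).
(1−a)S·A_cross = εσ·A_surf·T⁴  ⇒  T⁴ = (1−a)S/(4σ).
T⁴ = 0.610·76.6/(4·5.67×10⁻⁸) = 2.060×10⁸ K⁴.
T = (2.060×10⁸)^(1/4).

T ≈ 120 K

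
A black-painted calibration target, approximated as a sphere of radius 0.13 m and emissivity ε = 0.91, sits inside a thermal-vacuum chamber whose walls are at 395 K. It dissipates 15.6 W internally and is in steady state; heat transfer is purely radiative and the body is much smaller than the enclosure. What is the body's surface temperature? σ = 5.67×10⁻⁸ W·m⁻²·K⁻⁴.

T ≈ 401 K

For a small grey body in a large enclosure, net radiated power = εσA(T⁴ − T_w⁴).
Steady state: P = εσA(T⁴ − T_w⁴) with A = 4πr² = 0.2124 m².
T⁴ = P/(εσA) + T_w⁴ = 15.6/(0.91·5.67×10⁻⁸·0.2124) + (395)⁴
    = 1.424×10⁹ + 2.434×10¹⁰ = 2.577×10¹⁰ K⁴.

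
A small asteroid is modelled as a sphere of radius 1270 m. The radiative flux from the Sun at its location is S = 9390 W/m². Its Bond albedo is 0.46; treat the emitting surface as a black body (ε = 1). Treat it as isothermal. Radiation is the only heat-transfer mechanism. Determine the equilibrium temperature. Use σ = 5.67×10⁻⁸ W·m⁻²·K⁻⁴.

At equilibrium, absorbed power = emitted power.
Absorbing cross-section = πr² = 5.067×10⁶ m²; emitting surface = 4πr² = 2.027×10⁷ m² (ratio 4).
(1−a)S·A_cross = εσ·A_surf·T⁴  ⇒  T⁴ = (1−a)S/(4σ).
T⁴ = 0.540·9390/(4·5.67×10⁻⁸) = 2.236×10¹⁰ K⁴.
T = (2.236×10¹⁰)^(1/4).

T ≈ 387 K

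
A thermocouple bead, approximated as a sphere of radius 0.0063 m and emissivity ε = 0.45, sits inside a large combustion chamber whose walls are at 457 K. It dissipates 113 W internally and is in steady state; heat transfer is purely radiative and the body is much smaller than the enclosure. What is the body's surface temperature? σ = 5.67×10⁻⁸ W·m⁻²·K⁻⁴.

For a small grey body in a large enclosure, net radiated power = εσA(T⁴ − T_w⁴).
Steady state: P = εσA(T⁴ − T_w⁴) with A = 4πr² = 4.988×10⁻⁴ m².
T⁴ = P/(εσA) + T_w⁴ = 113/(0.45·5.67×10⁻⁸·4.988×10⁻⁴) + (457)⁴
    = 8.880×10¹² + 4.362×10¹⁰ = 8.923×10¹² K⁴.

T ≈ 1730 K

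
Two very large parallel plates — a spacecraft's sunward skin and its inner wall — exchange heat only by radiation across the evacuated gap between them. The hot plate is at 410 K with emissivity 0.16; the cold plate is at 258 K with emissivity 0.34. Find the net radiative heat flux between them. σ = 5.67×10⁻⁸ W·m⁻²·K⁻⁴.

For two infinite grey parallel plates, q = σ(T₁⁴ − T₂⁴)/(1/ε₁ + 1/ε₂ − 1).
T₁⁴ − T₂⁴ = 2.826×10¹⁰ − 4.431×10⁹ = 2.383×10¹⁰ K⁴.
1/ε₁ + 1/ε₂ − 1 = 6.250 + 2.941 − 1 = 8.191.
q = 5.67×10⁻⁸ × 2.383×10¹⁰ / 8.191.

q ≈ 165 W/m²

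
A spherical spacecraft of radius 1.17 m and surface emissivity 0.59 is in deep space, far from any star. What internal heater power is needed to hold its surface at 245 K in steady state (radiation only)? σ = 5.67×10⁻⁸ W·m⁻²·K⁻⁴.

P = εσ·4πr²·T⁴.
4πr² = 17.20 m²; T⁴ = 3.603×10⁹ K⁴.
P = 0.59·5.67×10⁻⁸·17.20·3.603×10⁹.

P ≈ 2070 W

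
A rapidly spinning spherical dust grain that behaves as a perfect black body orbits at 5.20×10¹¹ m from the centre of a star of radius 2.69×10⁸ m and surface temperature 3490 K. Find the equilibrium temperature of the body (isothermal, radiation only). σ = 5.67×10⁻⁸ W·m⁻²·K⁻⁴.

T ≈ 56.1 K

The star's surface emits σT_*⁴; at distance d the flux is S = σT_*⁴(R_*/d)².
S = 5.67×10⁻⁸·(3490)⁴·(2.69×10⁸/5.20×10¹¹)² = 2.251 W/m².
For an isothermal sphere T⁴ = (1−a)S/(4σ) = 9.925×10⁶ K⁴.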